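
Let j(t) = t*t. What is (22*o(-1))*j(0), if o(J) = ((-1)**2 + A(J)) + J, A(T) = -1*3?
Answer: 0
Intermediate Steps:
A(T) = -3
o(J) = -2 + J (o(J) = ((-1)**2 - 3) + J = (1 - 3) + J = -2 + J)
j(t) = t**2
(22*o(-1))*j(0) = (22*(-2 - 1))*0**2 = (22*(-3))*0 = -66*0 = 0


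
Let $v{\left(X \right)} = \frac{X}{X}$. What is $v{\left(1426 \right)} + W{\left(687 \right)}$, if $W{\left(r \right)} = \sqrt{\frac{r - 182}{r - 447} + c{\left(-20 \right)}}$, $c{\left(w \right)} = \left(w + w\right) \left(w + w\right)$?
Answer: $1 + \frac{\sqrt{230703}}{12} \approx 41.026$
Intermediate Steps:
$c{\left(w \right)} = 4 w^{2}$ ($c{\left(w \right)} = 2 w 2 w = 4 w^{2}$)
$v{\left(X \right)} = 1$
$W{\left(r \right)} = \sqrt{1600 + \frac{-182 + r}{-447 + r}}$ ($W{\left(r \right)} = \sqrt{\frac{r - 182}{r - 447} + 4 \left(-20\right)^{2}} = \sqrt{\frac{-182 + r}{-447 + r} + 4 \cdot 400} = \sqrt{\frac{-182 + r}{-447 + r} + 1600} = \sqrt{1600 + \frac{-182 + r}{-447 + r}}$)
$v{\left(1426 \right)} + W{\left(687 \right)} = 1 + \sqrt{\frac{-715382 + 1601 \cdot 687}{-447 + 687}} = 1 + \sqrt{\frac{-715382 + 1099887}{240}} = 1 + \sqrt{\frac{1}{240} \cdot 384505} = 1 + \sqrt{\frac{76901}{48}} = 1 + \frac{\sqrt{230703}}{12}$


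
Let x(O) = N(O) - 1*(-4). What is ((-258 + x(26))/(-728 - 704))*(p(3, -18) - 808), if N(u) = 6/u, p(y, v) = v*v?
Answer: -399179/4654 ≈ -85.771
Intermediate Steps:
p(y, v) = v²
x(O) = 4 + 6/O (x(O) = 6/O - 1*(-4) = 6/O + 4 = 4 + 6/O)
((-258 + x(26))/(-728 - 704))*(p(3, -18) - 808) = ((-258 + (4 + 6/26))/(-728 - 704))*((-18)² - 808) = ((-258 + (4 + 6*(1/26)))/(-1432))*(324 - 808) = ((-258 + (4 + 3/13))*(-1/1432))*(-484) = ((-258 + 55/13)*(-1/1432))*(-484) = -3299/13*(-1/1432)*(-484) = (3299/18616)*(-484) = -399179/4654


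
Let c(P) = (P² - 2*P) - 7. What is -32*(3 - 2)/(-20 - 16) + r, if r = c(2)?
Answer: -55/9 ≈ -6.1111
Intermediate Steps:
c(P) = -7 + P² - 2*P
r = -7 (r = -7 + 2² - 2*2 = -7 + 4 - 4 = -7)
-32*(3 - 2)/(-20 - 16) + r = -32*(3 - 2)/(-20 - 16) - 7 = -32/(-36) - 7 = -32*(-1)/36 - 7 = -32*(-1/36) - 7 = 8/9 - 7 = -55/9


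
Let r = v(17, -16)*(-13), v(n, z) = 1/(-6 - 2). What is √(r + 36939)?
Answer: 5*√23642/4 ≈ 192.20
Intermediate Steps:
v(n, z) = -⅛ (v(n, z) = 1/(-8) = -⅛)
r = 13/8 (r = -⅛*(-13) = 13/8 ≈ 1.6250)
√(r + 36939) = √(13/8 + 36939) = √(295525/8) = 5*√23642/4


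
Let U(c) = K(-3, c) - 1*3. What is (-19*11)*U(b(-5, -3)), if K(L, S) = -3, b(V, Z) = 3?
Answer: 1254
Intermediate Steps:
U(c) = -6 (U(c) = -3 - 1*3 = -3 - 3 = -6)
(-19*11)*U(b(-5, -3)) = -19*11*(-6) = -209*(-6) = 1254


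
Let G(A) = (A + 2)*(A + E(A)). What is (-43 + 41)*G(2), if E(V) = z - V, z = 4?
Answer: -32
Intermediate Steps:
E(V) = 4 - V
G(A) = 8 + 4*A (G(A) = (A + 2)*(A + (4 - A)) = (2 + A)*4 = 8 + 4*A)
(-43 + 41)*G(2) = (-43 + 41)*(8 + 4*2) = -2*(8 + 8) = -2*16 = -32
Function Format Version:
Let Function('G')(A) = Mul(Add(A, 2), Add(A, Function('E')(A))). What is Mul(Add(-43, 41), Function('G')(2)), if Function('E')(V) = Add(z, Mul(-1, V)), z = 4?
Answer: -32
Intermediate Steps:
Function('E')(V) = Add(4, Mul(-1, V))
Function('G')(A) = Add(8, Mul(4, A)) (Function('G')(A) = Mul(Add(A, 2), Add(A, Add(4, Mul(-1, A)))) = Mul(Add(2, A), 4) = Add(8, Mul(4, A)))
Mul(Add(-43, 41), Function('G')(2)) = Mul(Add(-43, 41), Add(8, Mul(4, 2))) = Mul(-2, Add(8, 8)) = Mul(-2, 16) = -32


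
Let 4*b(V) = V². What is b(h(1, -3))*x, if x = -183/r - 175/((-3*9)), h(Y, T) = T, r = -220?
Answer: 43441/2640 ≈ 16.455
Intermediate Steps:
x = 43441/5940 (x = -183/(-220) - 175/((-3*9)) = -183*(-1/220) - 175/(-27) = 183/220 - 175*(-1/27) = 183/220 + 175/27 = 43441/5940 ≈ 7.3133)
b(V) = V²/4
b(h(1, -3))*x = ((¼)*(-3)²)*(43441/5940) = ((¼)*9)*(43441/5940) = (9/4)*(43441/5940) = 43441/2640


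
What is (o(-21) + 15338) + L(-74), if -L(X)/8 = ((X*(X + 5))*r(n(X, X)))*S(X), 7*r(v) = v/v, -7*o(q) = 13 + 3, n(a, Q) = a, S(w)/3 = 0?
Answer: 107350/7 ≈ 15336.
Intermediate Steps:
S(w) = 0 (S(w) = 3*0 = 0)
o(q) = -16/7 (o(q) = -(13 + 3)/7 = -⅐*16 = -16/7)
r(v) = ⅐ (r(v) = (v/v)/7 = (⅐)*1 = ⅐)
L(X) = 0 (L(X) = -8*(X*(X + 5))*(⅐)*0 = -8*(X*(5 + X))*(⅐)*0 = -8*X*(5 + X)/7*0 = -8*0 = 0)
(o(-21) + 15338) + L(-74) = (-16/7 + 15338) + 0 = 107350/7 + 0 = 107350/7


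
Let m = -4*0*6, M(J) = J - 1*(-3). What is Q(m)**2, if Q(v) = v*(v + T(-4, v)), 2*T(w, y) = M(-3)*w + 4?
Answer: 0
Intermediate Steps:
M(J) = 3 + J (M(J) = J + 3 = 3 + J)
T(w, y) = 2 (T(w, y) = ((3 - 3)*w + 4)/2 = (0*w + 4)/2 = (0 + 4)/2 = (1/2)*4 = 2)
m = 0 (m = 0*6 = 0)
Q(v) = v*(2 + v) (Q(v) = v*(v + 2) = v*(2 + v))
Q(m)**2 = (0*(2 + 0))**2 = (0*2)**2 = 0**2 = 0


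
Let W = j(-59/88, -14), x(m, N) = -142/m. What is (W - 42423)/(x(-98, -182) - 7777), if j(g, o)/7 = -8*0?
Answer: 2078727/381002 ≈ 5.4559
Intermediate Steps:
j(g, o) = 0 (j(g, o) = 7*(-8*0) = 7*0 = 0)
W = 0
(W - 42423)/(x(-98, -182) - 7777) = (0 - 42423)/(-142/(-98) - 7777) = -42423/(-142*(-1/98) - 7777) = -42423/(71/49 - 7777) = -42423/(-381002/49) = -42423*(-49/381002) = 2078727/381002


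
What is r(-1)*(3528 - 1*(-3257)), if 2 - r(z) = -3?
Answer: 33925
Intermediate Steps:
r(z) = 5 (r(z) = 2 - 1*(-3) = 2 + 3 = 5)
r(-1)*(3528 - 1*(-3257)) = 5*(3528 - 1*(-3257)) = 5*(3528 + 3257) = 5*6785 = 33925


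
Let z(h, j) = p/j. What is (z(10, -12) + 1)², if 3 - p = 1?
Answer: 25/36 ≈ 0.69444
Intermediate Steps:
p = 2 (p = 3 - 1*1 = 3 - 1 = 2)
z(h, j) = 2/j
(z(10, -12) + 1)² = (2/(-12) + 1)² = (2*(-1/12) + 1)² = (-⅙ + 1)² = (⅚)² = 25/36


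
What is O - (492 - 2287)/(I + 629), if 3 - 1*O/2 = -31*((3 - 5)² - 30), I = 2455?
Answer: -4951109/3084 ≈ -1605.4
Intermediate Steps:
O = -1606 (O = 6 - (-62)*((3 - 5)² - 30) = 6 - (-62)*((-2)² - 30) = 6 - (-62)*(4 - 30) = 6 - (-62)*(-26) = 6 - 2*806 = 6 - 1612 = -1606)
O - (492 - 2287)/(I + 629) = -1606 - (492 - 2287)/(2455 + 629) = -1606 - (-1795)/3084 = -1606 - 1*(-1795/3084) = -1606 + 1795/3084 = -4951109/3084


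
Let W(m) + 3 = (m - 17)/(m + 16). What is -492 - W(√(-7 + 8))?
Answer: -8297/17 ≈ -488.06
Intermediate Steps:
W(m) = -3 + (-17 + m)/(16 + m) (W(m) = -3 + (m - 17)/(m + 16) = -3 + (-17 + m)/(16 + m))
-492 - W(√(-7 + 8)) = -492 - (-65 - 2*√(-7 + 8))/(16 + √(-7 + 8)) = -492 - (-65 - 2*√1)/(16 + √1) = -492 - (-65 - 2*1)/(16 + 1) = -492 - (-65 - 2)/17 = -492 - (-67)/17 = -492 - 1*(-67/17) = -492 + 67/17 = -8297/17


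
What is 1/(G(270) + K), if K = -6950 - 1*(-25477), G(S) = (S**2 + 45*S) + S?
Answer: 1/103847 ≈ 9.6296e-6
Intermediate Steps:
G(S) = S**2 + 46*S
K = 18527 (K = -6950 + 25477 = 18527)
1/(G(270) + K) = 1/(270*(46 + 270) + 18527) = 1/(270*316 + 18527) = 1/(85320 + 18527) = 1/103847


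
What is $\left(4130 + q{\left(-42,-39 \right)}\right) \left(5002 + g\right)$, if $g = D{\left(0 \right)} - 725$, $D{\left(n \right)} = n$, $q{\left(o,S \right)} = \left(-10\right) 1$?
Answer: $17621240$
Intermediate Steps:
$q{\left(o,S \right)} = -10$
$g = -725$ ($g = 0 - 725 = -725$)
$\left(4130 + q{\left(-42,-39 \right)}\right) \left(5002 + g\right) = \left(4130 - 10\right) \left(5002 - 725\right) = 4120 \cdot 4277 = 17621240$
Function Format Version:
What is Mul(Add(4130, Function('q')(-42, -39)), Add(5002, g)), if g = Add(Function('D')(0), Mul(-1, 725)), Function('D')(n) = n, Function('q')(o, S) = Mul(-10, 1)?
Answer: 17621240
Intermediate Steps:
Function('q')(o, S) = -10
g = -725 (g = Add(0, Mul(-1, 725)) = Add(0, -725) = -725)
Mul(Add(4130, Function('q')(-42, -39)), Add(5002, g)) = Mul(Add(4130, -10), Add(5002, -725)) = Mul(4120, 4277) = 17621240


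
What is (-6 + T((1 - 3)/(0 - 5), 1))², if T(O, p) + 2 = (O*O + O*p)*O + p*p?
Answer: 717409/15625 ≈ 45.914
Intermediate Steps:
T(O, p) = -2 + p² + O*(O² + O*p) (T(O, p) = -2 + ((O*O + O*p)*O + p*p) = -2 + ((O² + O*p)*O + p²) = -2 + (O*(O² + O*p) + p²) = -2 + (p² + O*(O² + O*p)) = -2 + p² + O*(O² + O*p))
(-6 + T((1 - 3)/(0 - 5), 1))² = (-6 + (-2 + ((1 - 3)/(0 - 5))³ + 1² + 1*((1 - 3)/(0 - 5))²))² = (-6 + (-2 + (-2/(-5))³ + 1 + 1*(-2/(-5))²))² = (-6 + (-2 + (-2*(-⅕))³ + 1 + 1*(-2*(-⅕))²))² = (-6 + (-2 + (⅖)³ + 1 + 1*(⅖)²))² = (-6 + (-2 + 8/125 + 1 + 1*(4/25)))² = (-6 + (-2 + 8/125 + 1 + 4/25))² = (-6 - 97/125)² = (-847/125)² = 717409/15625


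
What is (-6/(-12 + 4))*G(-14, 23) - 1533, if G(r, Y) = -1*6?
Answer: -3075/2 ≈ -1537.5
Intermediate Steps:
G(r, Y) = -6
(-6/(-12 + 4))*G(-14, 23) - 1533 = -6/(-12 + 4)*(-6) - 1533 = -6/(-8)*(-6) - 1533 = -6*(-⅛)*(-6) - 1533 = (¾)*(-6) - 1533 = -9/2 - 1533 = -3075/2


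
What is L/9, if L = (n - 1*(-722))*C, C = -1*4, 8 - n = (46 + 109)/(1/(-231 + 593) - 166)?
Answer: -175690160/540819 ≈ -324.86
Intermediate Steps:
n = 536838/60091 (n = 8 - (46 + 109)/(1/(-231 + 593) - 166) = 8 - 155/(1/362 - 166) = 8 - 155/(-60091/362) = 8 - 155*(-362)/60091 = 8 - 1*(-56110/60091) = 8 + 56110/60091 = 536838/60091 ≈ 8.9337)
C = -4
L = -175690160/60091 (L = (536838/60091 - 1*(-722))*(-4) = (536838/60091 + 722)*(-4) = (43922540/60091)*(-4) = -175690160/60091 ≈ -2923.7)
L/9 = -175690160/60091/9 = (1/9)*(-175690160/60091) = -175690160/540819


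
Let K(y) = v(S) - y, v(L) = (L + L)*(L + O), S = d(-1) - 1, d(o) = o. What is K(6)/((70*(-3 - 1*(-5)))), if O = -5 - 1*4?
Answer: 19/70 ≈ 0.27143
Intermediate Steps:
O = -9 (O = -5 - 4 = -9)
S = -2 (S = -1 - 1 = -2)
v(L) = 2*L*(-9 + L) (v(L) = (L + L)*(L - 9) = (2*L)*(-9 + L) = 2*L*(-9 + L))
K(y) = 44 - y (K(y) = 2*(-2)*(-9 - 2) - y = 2*(-2)*(-11) - y = 44 - y)
K(6)/((70*(-3 - 1*(-5)))) = (44 - 1*6)/((70*(-3 - 1*(-5)))) = (44 - 6)/((70*(-3 + 5))) = 38/((70*2)) = 38/140 = 38*(1/140) = 19/70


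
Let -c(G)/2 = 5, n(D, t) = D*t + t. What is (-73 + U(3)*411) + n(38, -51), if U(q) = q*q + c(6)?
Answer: -2473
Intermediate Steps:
n(D, t) = t + D*t
c(G) = -10 (c(G) = -2*5 = -10)
U(q) = -10 + q² (U(q) = q*q - 10 = q² - 10 = -10 + q²)
(-73 + U(3)*411) + n(38, -51) = (-73 + (-10 + 3²)*411) - 51*(1 + 38) = (-73 + (-10 + 9)*411) - 51*39 = (-73 - 1*411) - 1989 = (-73 - 411) - 1989 = -484 - 1989 = -2473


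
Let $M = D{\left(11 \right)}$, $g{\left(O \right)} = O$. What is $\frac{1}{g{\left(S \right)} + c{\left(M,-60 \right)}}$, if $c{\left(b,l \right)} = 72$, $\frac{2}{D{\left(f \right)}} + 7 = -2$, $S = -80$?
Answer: $- \frac{1}{8} \approx -0.125$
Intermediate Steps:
$D{\left(f \right)} = - \frac{2}{9}$ ($D{\left(f \right)} = \frac{2}{-7 - 2} = \frac{2}{-9} = 2 \left(- \frac{1}{9}\right) = - \frac{2}{9}$)
$M = - \frac{2}{9} \approx -0.22222$
$\frac{1}{g{\left(S \right)} + c{\left(M,-60 \right)}} = \frac{1}{-80 + 72} = \frac{1}{-8} = - \frac{1}{8}$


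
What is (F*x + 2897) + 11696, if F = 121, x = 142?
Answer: 31775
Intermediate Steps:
(F*x + 2897) + 11696 = (121*142 + 2897) + 11696 = (17182 + 2897) + 11696 = 20079 + 11696 = 31775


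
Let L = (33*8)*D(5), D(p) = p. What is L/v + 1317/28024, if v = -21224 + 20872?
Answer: -103773/28024 ≈ -3.7030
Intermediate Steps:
L = 1320 (L = (33*8)*5 = 264*5 = 1320)
v = -352
L/v + 1317/28024 = 1320/(-352) + 1317/28024 = 1320*(-1/352) + 1317*(1/28024) = -15/4 + 1317/28024 = -103773/28024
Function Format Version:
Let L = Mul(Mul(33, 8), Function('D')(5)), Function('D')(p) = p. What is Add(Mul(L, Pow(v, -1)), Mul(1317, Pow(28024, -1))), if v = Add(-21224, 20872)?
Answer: Rational(-103773, 28024) ≈ -3.7030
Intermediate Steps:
L = 1320 (L = Mul(Mul(33, 8), 5) = Mul(264, 5) = 1320)
v = -352
Add(Mul(L, Pow(v, -1)), Mul(1317, Pow(28024, -1))) = Add(Mul(1320, Pow(-352, -1)), Mul(1317, Pow(28024, -1))) = Add(Mul(1320, Rational(-1, 352)), Mul(1317, Rational(1, 28024))) = Add(Rational(-15, 4), Rational(1317, 28024)) = Rational(-103773, 28024)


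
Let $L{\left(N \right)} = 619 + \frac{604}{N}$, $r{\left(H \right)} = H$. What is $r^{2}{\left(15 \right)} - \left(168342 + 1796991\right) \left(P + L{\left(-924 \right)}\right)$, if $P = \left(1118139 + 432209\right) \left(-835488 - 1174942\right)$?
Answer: $\frac{471677349216035571547}{77} \approx 6.1257 \cdot 10^{18}$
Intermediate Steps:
$P = -3116866129640$ ($P = 1550348 \left(-2010430\right) = -3116866129640$)
$r^{2}{\left(15 \right)} - \left(168342 + 1796991\right) \left(P + L{\left(-924 \right)}\right) = 15^{2} - \left(168342 + 1796991\right) \left(-3116866129640 + \left(619 + \frac{604}{-924}\right)\right) = 225 - 1965333 \left(-3116866129640 + \left(619 + 604 \left(- \frac{1}{924}\right)\right)\right) = 225 - 1965333 \left(-3116866129640 + \left(619 - \frac{151}{231}\right)\right) = 225 - 1965333 \left(-3116866129640 + \frac{142838}{231}\right) = 225 - 1965333 \left(- \frac{719996075804002}{231}\right) = 225 - - \frac{471677349216035554222}{77} = 225 + \frac{471677349216035554222}{77} = \frac{471677349216035571547}{77}$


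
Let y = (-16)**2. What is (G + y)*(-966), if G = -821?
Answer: 545790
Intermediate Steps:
y = 256
(G + y)*(-966) = (-821 + 256)*(-966) = -565*(-966) = 545790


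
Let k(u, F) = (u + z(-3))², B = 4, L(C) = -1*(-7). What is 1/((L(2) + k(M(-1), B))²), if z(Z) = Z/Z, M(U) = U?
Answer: 1/49 ≈ 0.020408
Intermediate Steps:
L(C) = 7
z(Z) = 1
k(u, F) = (1 + u)² (k(u, F) = (u + 1)² = (1 + u)²)
1/((L(2) + k(M(-1), B))²) = 1/((7 + (1 - 1)²)²) = 1/((7 + 0²)²) = 1/((7 + 0)²) = 1/(7²) = 1/49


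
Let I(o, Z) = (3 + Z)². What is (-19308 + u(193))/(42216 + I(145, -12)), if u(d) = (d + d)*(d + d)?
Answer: 129688/42297 ≈ 3.0661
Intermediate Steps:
u(d) = 4*d² (u(d) = (2*d)*(2*d) = 4*d²)
(-19308 + u(193))/(42216 + I(145, -12)) = (-19308 + 4*193²)/(42216 + (3 - 12)²) = (-19308 + 4*37249)/(42216 + (-9)²) = (-19308 + 148996)/(42216 + 81) = 129688/42297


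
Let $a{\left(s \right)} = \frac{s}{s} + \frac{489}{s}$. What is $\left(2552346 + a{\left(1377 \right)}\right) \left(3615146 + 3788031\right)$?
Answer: $\frac{510177939356716}{27} \approx 1.8895 \cdot 10^{13}$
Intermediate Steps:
$a{\left(s \right)} = 1 + \frac{489}{s}$
$\left(2552346 + a{\left(1377 \right)}\right) \left(3615146 + 3788031\right) = \left(2552346 + \frac{489 + 1377}{1377}\right) \left(3615146 + 3788031\right) = \left(2552346 + \frac{1}{1377} \cdot 1866\right) 7403177 = \left(2552346 + \frac{622}{459}\right) 7403177 = \frac{1171527436}{459} \cdot 7403177 = \frac{510177939356716}{27}$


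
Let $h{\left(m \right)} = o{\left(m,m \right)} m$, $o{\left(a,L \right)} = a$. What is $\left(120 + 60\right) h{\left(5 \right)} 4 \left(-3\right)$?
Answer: $-54000$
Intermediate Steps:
$h{\left(m \right)} = m^{2}$ ($h{\left(m \right)} = m m = m^{2}$)
$\left(120 + 60\right) h{\left(5 \right)} 4 \left(-3\right) = \left(120 + 60\right) 5^{2} \cdot 4 \left(-3\right) = 180 \cdot 25 \left(-12\right) = 180 \left(-300\right) = -54000$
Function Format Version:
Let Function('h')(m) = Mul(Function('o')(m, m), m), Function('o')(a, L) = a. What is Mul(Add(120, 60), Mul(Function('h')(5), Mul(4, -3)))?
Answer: -54000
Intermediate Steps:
Function('h')(m) = Pow(m, 2) (Function('h')(m) = Mul(m, m) = Pow(m, 2))
Mul(Add(120, 60), Mul(Function('h')(5), Mul(4, -3))) = Mul(Add(120, 60), Mul(Pow(5, 2), Mul(4, -3))) = Mul(180, Mul(25, -12)) = Mul(180, -300) = -54000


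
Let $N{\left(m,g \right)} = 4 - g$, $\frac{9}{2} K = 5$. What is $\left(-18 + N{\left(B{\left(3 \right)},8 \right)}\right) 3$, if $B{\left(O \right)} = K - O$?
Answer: $-66$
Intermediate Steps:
$K = \frac{10}{9}$ ($K = \frac{2}{9} \cdot 5 = \frac{10}{9} \approx 1.1111$)
$B{\left(O \right)} = \frac{10}{9} - O$
$\left(-18 + N{\left(B{\left(3 \right)},8 \right)}\right) 3 = \left(-18 + \left(4 - 8\right)\right) 3 = \left(-18 - 4\right) 3 = \left(-22\right) 3 = -66$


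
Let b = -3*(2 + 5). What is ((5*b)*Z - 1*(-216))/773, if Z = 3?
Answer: -99/773 ≈ -0.12807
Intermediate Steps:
b = -21 (b = -3*7 = -21)
((5*b)*Z - 1*(-216))/773 = ((5*(-21))*3 - 1*(-216))/773 = (-105*3 + 216)*(1/773) = (-315 + 216)*(1/773) = -99*1/773 = -99/773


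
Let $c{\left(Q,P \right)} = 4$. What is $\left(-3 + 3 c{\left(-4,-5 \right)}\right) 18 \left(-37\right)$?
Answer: $-5994$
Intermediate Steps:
$\left(-3 + 3 c{\left(-4,-5 \right)}\right) 18 \left(-37\right) = \left(-3 + 3 \cdot 4\right) 18 \left(-37\right) = \left(-3 + 12\right) 18 \left(-37\right) = 9 \cdot 18 \left(-37\right) = 162 \left(-37\right) = -5994$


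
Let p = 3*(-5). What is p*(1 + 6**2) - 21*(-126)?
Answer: 2091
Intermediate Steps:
p = -15
p*(1 + 6**2) - 21*(-126) = -15*(1 + 6**2) - 21*(-126) = -15*(1 + 36) + 2646 = -15*37 + 2646 = -555 + 2646 = 2091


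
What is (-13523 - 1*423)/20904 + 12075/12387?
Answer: 13277783/43156308 ≈ 0.30767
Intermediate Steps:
(-13523 - 1*423)/20904 + 12075/12387 = (-13523 - 423)*(1/20904) + 12075*(1/12387) = -13946*1/20904 + 4025/4129 = -6973/10452 + 4025/4129 = 13277783/43156308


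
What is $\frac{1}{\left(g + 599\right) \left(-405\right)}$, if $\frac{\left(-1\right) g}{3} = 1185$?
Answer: $\frac{1}{1197180} \approx 8.353 \cdot 10^{-7}$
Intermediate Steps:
$g = -3555$ ($g = \left(-3\right) 1185 = -3555$)
$\frac{1}{\left(g + 599\right) \left(-405\right)} = \frac{1}{\left(-3555 + 599\right) \left(-405\right)} = \frac{1}{\left(-2956\right) \left(-405\right)} = \frac{1}{1197180}$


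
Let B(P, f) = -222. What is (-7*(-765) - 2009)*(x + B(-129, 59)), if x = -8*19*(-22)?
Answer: 10446212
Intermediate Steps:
x = 3344 (x = -152*(-22) = 3344)
(-7*(-765) - 2009)*(x + B(-129, 59)) = (-7*(-765) - 2009)*(3344 - 222) = (5355 - 2009)*3122 = 3346*3122 = 10446212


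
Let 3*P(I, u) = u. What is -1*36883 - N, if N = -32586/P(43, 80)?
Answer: -1426441/40 ≈ -35661.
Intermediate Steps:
P(I, u) = u/3
N = -48879/40 (N = -32586/((⅓)*80) = -32586/80/3 = -32586*3/80 = -48879/40 ≈ -1222.0)
-1*36883 - N = -1*36883 - 1*(-48879/40) = -36883 + 48879/40 = -1426441/40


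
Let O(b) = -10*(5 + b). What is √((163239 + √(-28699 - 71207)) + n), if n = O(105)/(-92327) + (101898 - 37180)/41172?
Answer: √(589697823045990831227922 + 3612446177849278884*I*√99906)/1900643622 ≈ 404.03 + 0.39116*I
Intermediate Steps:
O(b) = -50 - 10*b
n = 3010253993/1900643622 (n = (-50 - 10*105)/(-92327) + (101898 - 37180)/41172 = (-50 - 1050)*(-1/92327) + 64718*(1/41172) = -1100*(-1/92327) + 32359/20586 = 1100/92327 + 32359/20586 = 3010253993/1900643622 ≈ 1.5838)
√((163239 + √(-28699 - 71207)) + n) = √((163239 + √(-28699 - 71207)) + 3010253993/1900643622) = √((163239 + √(-99906)) + 3010253993/1900643622) = √((163239 + I*√99906) + 3010253993/1900643622) = √(310262174465651/1900643622 + I*√99906)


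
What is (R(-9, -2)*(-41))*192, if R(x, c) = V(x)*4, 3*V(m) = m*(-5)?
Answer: -472320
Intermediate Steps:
V(m) = -5*m/3 (V(m) = (m*(-5))/3 = (-5*m)/3 = -5*m/3)
R(x, c) = -20*x/3 (R(x, c) = -5*x/3*4 = -20*x/3)
(R(-9, -2)*(-41))*192 = (-20/3*(-9)*(-41))*192 = (60*(-41))*192 = -2460*192 = -472320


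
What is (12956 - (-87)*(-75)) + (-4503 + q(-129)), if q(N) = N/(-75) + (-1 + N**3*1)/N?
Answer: 59890597/3225 ≈ 18571.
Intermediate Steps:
q(N) = -N/75 + (-1 + N**3)/N (q(N) = N*(-1/75) + (-1 + N**3)/N = -N/75 + (-1 + N**3)/N)
(12956 - (-87)*(-75)) + (-4503 + q(-129)) = (12956 - (-87)*(-75)) + (-4503 + ((-129)**2 - 1/(-129) - 1/75*(-129))) = (12956 - 1*6525) + (-4503 + (16641 - 1*(-1/129) + 43/25)) = (12956 - 6525) + (-4503 + (16641 + 1/129 + 43/25)) = 6431 + (-4503 + 53672797/3225) = 6431 + 39150622/3225 = 59890597/3225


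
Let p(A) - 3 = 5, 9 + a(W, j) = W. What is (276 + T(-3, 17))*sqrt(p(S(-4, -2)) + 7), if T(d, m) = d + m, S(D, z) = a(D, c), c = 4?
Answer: 290*sqrt(15) ≈ 1123.2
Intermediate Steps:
a(W, j) = -9 + W
S(D, z) = -9 + D
p(A) = 8 (p(A) = 3 + 5 = 8)
(276 + T(-3, 17))*sqrt(p(S(-4, -2)) + 7) = (276 + (-3 + 17))*sqrt(8 + 7) = (276 + 14)*sqrt(15) = 290*sqrt(15)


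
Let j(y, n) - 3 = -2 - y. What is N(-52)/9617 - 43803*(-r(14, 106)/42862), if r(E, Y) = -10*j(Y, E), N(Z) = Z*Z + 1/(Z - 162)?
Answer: 47340226375155/44105812378 ≈ 1073.3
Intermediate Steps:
j(y, n) = 1 - y (j(y, n) = 3 + (-2 - y) = 1 - y)
N(Z) = Z² + 1/(-162 + Z)
r(E, Y) = -10 + 10*Y (r(E, Y) = -10*(1 - Y) = -10 + 10*Y)
N(-52)/9617 - 43803*(-r(14, 106)/42862) = ((1 + (-52)³ - 162*(-52)²)/(-162 - 52))/9617 - 43803/((-42862/(-10 + 10*106))) = ((1 - 140608 - 162*2704)/(-214))*(1/9617) - 43803/((-42862/(-10 + 1060))) = -(1 - 140608 - 438048)/214*(1/9617) - 43803/((-42862/1050)) = -1/214*(-578655)*(1/9617) - 43803/((-42862*1/1050)) = (578655/214)*(1/9617) - 43803/(-21431/525) = 578655/2058038 - 43803*(-525/21431) = 578655/2058038 + 22996575/21431 = 47340226375155/44105812378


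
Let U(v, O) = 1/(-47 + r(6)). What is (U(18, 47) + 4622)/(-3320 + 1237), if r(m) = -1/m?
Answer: -1308020/589489 ≈ -2.2189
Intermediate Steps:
U(v, O) = -6/283 (U(v, O) = 1/(-47 - 1/6) = 1/(-283/6) = -6/283)
(U(18, 47) + 4622)/(-3320 + 1237) = (-6/283 + 4622)/(-3320 + 1237) = (1308020/283)/(-2083) = (1308020/283)*(-1/2083) = -1308020/589489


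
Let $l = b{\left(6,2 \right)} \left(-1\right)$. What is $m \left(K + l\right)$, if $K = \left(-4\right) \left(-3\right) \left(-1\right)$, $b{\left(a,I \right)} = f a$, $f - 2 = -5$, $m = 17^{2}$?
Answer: $1734$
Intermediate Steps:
$m = 289$
$f = -3$ ($f = 2 - 5 = -3$)
$b{\left(a,I \right)} = - 3 a$
$l = 18$ ($l = \left(-3\right) 6 \left(-1\right) = \left(-18\right) \left(-1\right) = 18$)
$K = -12$ ($K = 12 \left(-1\right) = -12$)
$m \left(K + l\right) = 289 \left(-12 + 18\right) = 289 \cdot 6 = 1734$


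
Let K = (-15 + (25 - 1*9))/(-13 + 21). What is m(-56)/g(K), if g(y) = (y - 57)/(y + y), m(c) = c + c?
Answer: 32/65 ≈ 0.49231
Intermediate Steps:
m(c) = 2*c
K = ⅛ (K = (-15 + (25 - 9))/8 = (-15 + 16)*(⅛) = 1*(⅛) = ⅛ ≈ 0.12500)
g(y) = (-57 + y)/(2*y) (g(y) = (-57 + y)/((2*y)) = (-57 + y)*(1/(2*y)) = (-57 + y)/(2*y))
m(-56)/g(K) = (2*(-56))/(((-57 + ⅛)/(2*(⅛)))) = -112/((½)*8*(-455/8)) = -112/(-455/2) = -112*(-2/455) = 32/65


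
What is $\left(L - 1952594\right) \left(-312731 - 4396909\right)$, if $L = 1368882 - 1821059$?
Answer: $11325605692440$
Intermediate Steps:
$L = -452177$ ($L = 1368882 - 1821059 = -452177$)
$\left(L - 1952594\right) \left(-312731 - 4396909\right) = \left(-452177 - 1952594\right) \left(-312731 - 4396909\right) = \left(-2404771\right) \left(-4709640\right) = 11325605692440$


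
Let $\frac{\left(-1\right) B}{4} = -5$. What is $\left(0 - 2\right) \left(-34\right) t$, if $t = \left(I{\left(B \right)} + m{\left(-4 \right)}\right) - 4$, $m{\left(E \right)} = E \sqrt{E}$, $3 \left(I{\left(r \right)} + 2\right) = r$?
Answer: $\frac{136}{3} - 544 i \approx 45.333 - 544.0 i$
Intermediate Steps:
$B = 20$ ($B = \left(-4\right) \left(-5\right) = 20$)
$I{\left(r \right)} = -2 + \frac{r}{3}$
$m{\left(E \right)} = E^{\frac{3}{2}}$
$t = \frac{2}{3} - 8 i$ ($t = \left(\left(-2 + \frac{1}{3} \cdot 20\right) + \left(-4\right)^{\frac{3}{2}}\right) - 4 = \left(\left(-2 + \frac{20}{3}\right) - 8 i\right) - 4 = \left(\frac{14}{3} - 8 i\right) - 4 = \frac{2}{3} - 8 i \approx 0.66667 - 8.0 i$)
$\left(0 - 2\right) \left(-34\right) t = \left(0 - 2\right) \left(-34\right) \left(\frac{2}{3} - 8 i\right) = \left(-2\right) \left(-34\right) \left(\frac{2}{3} - 8 i\right) = 68 \left(\frac{2}{3} - 8 i\right) = \frac{136}{3} - 544 i$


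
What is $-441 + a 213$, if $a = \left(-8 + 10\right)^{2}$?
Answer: $411$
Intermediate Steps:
$a = 4$ ($a = 2^{2} = 4$)
$-441 + a 213 = -441 + 4 \cdot 213 = -441 + 852 = 411$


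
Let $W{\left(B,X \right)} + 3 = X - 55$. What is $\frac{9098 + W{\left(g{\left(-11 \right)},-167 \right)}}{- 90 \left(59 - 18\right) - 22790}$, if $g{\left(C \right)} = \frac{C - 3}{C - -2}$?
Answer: $- \frac{8873}{26480} \approx -0.33508$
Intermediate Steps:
$g{\left(C \right)} = \frac{-3 + C}{2 + C}$ ($g{\left(C \right)} = \frac{-3 + C}{C + 2} = \frac{-3 + C}{2 + C}$)
$W{\left(B,X \right)} = -58 + X$ ($W{\left(B,X \right)} = -3 + \left(X - 55\right) = -3 + \left(-55 + X\right) = -58 + X$)
$\frac{9098 + W{\left(g{\left(-11 \right)},-167 \right)}}{- 90 \left(59 - 18\right) - 22790} = \frac{9098 - 225}{- 90 \left(59 - 18\right) - 22790} = \frac{9098 - 225}{\left(-90\right) 41 - 22790} = \frac{8873}{-3690 - 22790} = \frac{8873}{-26480} = 8873 \left(- \frac{1}{26480}\right) = - \frac{8873}{26480}$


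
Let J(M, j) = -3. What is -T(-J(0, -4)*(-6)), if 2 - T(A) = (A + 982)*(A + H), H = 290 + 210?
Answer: 464646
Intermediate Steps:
H = 500
T(A) = 2 - (500 + A)*(982 + A) (T(A) = 2 - (A + 982)*(A + 500) = 2 - (982 + A)*(500 + A) = 2 - (500 + A)*(982 + A))
-T(-J(0, -4)*(-6)) = -(-490998 - (-1*(-3)*(-6))**2 - 1482*(-1*(-3))*(-6)) = -(-490998 - (3*(-6))**2 - 4446*(-6)) = -(-490998 - 1*(-18)**2 - 1482*(-18)) = -(-490998 - 1*324 + 26676) = -(-490998 - 324 + 26676) = -1*(-464646) = 464646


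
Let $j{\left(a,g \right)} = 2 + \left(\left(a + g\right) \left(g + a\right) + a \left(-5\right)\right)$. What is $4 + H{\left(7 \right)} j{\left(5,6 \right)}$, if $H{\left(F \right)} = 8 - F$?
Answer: $102$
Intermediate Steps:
$j{\left(a,g \right)} = 2 + \left(a + g\right)^{2} - 5 a$ ($j{\left(a,g \right)} = 2 - \left(5 a - \left(a + g\right) \left(a + g\right)\right) = 2 - \left(- \left(a + g\right)^{2} + 5 a\right) = 2 + \left(a + g\right)^{2} - 5 a$)
$4 + H{\left(7 \right)} j{\left(5,6 \right)} = 4 + \left(8 - 7\right) \left(2 + \left(5 + 6\right)^{2} - 25\right) = 4 + \left(8 - 7\right) \left(2 + 11^{2} - 25\right) = 4 + 1 \left(2 + 121 - 25\right) = 4 + 1 \cdot 98 = 4 + 98 = 102$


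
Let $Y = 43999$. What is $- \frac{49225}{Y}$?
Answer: $- \frac{49225}{43999} \approx -1.1188$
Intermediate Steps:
$- \frac{49225}{Y} = - \frac{49225}{43999}$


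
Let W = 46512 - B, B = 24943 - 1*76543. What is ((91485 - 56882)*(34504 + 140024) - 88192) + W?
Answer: 6039202304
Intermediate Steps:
B = -51600 (B = 24943 - 76543 = -51600)
W = 98112 (W = 46512 - 1*(-51600) = 46512 + 51600 = 98112)
((91485 - 56882)*(34504 + 140024) - 88192) + W = ((91485 - 56882)*(34504 + 140024) - 88192) + 98112 = (34603*174528 - 88192) + 98112 = (6039192384 - 88192) + 98112 = 6039104192 + 98112 = 6039202304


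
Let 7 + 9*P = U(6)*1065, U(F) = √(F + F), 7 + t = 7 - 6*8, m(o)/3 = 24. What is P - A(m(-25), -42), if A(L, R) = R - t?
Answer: -61/9 + 710*√3/3 ≈ 403.14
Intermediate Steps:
m(o) = 72 (m(o) = 3*24 = 72)
t = -48 (t = -7 + (7 - 6*8) = -7 + (7 - 48) = -7 - 41 = -48)
U(F) = √2*√F (U(F) = √(2*F) = √2*√F)
A(L, R) = 48 + R (A(L, R) = R - 1*(-48) = R + 48 = 48 + R)
P = -7/9 + 710*√3/3 (P = -7/9 + ((√2*√6)*1065)/9 = -7/9 + ((2*√3)*1065)/9 = -7/9 + (2130*√3)/9 = -7/9 + 710*√3/3 ≈ 409.14)
P - A(m(-25), -42) = (-7/9 + 710*√3/3) - (48 - 42) = (-7/9 + 710*√3/3) - 1*6 = (-7/9 + 710*√3/3) - 6 = -61/9 + 710*√3/3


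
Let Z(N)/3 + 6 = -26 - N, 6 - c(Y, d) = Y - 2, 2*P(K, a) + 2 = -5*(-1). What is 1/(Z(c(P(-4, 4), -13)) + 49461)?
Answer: 2/98691 ≈ 2.0265e-5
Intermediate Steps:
P(K, a) = 3/2 (P(K, a) = -1 + (-5*(-1))/2 = -1 + (1/2)*5 = -1 + 5/2 = 3/2)
c(Y, d) = 8 - Y (c(Y, d) = 6 - (Y - 2) = 6 - (-2 + Y) = 6 + (2 - Y) = 8 - Y)
Z(N) = -96 - 3*N (Z(N) = -18 + 3*(-26 - N) = -18 + (-78 - 3*N) = -96 - 3*N)
1/(Z(c(P(-4, 4), -13)) + 49461) = 1/((-96 - 3*(8 - 1*3/2)) + 49461) = 1/((-96 - 3*(8 - 3/2)) + 49461) = 1/((-96 - 3*13/2) + 49461) = 1/((-96 - 39/2) + 49461) = 1/(-231/2 + 49461) = 1/(98691/2) = 2/98691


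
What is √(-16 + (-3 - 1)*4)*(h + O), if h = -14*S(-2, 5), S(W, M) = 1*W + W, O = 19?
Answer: 300*I*√2 ≈ 424.26*I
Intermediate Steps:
S(W, M) = 2*W (S(W, M) = W + W = 2*W)
h = 56 (h = -28*(-2) = -14*(-4) = 56)
√(-16 + (-3 - 1)*4)*(h + O) = √(-16 + (-3 - 1)*4)*(56 + 19) = √(-16 - 4*4)*75 = √(-16 - 16)*75 = √(-32)*75 = (4*I*√2)*75 = 300*I*√2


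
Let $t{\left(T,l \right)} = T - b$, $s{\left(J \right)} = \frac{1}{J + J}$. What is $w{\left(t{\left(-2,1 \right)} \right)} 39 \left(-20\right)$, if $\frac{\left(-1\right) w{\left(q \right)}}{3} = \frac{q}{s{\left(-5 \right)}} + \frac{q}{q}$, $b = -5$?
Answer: $-67860$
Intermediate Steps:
$s{\left(J \right)} = \frac{1}{2 J}$
$t{\left(T,l \right)} = 5 + T$ ($t{\left(T,l \right)} = T - -5 = T + 5 = 5 + T$)
$w{\left(q \right)} = -3 + 30 q$ ($w{\left(q \right)} = - 3 \left(\frac{q}{\frac{1}{2} \frac{1}{-5}} + \frac{q}{q}\right) = - 3 \left(\frac{q}{\frac{1}{2} \left(- \frac{1}{5}\right)} + 1\right) = - 3 \left(\frac{q}{- \frac{1}{10}} + 1\right) = - 3 \left(q \left(-10\right) + 1\right) = - 3 \left(- 10 q + 1\right) = - 3 \left(1 - 10 q\right) = -3 + 30 q$)
$w{\left(t{\left(-2,1 \right)} \right)} 39 \left(-20\right) = \left(-3 + 30 \left(5 - 2\right)\right) 39 \left(-20\right) = \left(-3 + 30 \cdot 3\right) 39 \left(-20\right) = \left(-3 + 90\right) 39 \left(-20\right) = 87 \cdot 39 \left(-20\right) = 3393 \left(-20\right) = -67860$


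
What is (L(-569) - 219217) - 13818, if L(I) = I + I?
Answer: -234173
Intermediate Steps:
L(I) = 2*I
(L(-569) - 219217) - 13818 = (2*(-569) - 219217) - 13818 = (-1138 - 219217) - 13818 = -220355 - 13818 = -234173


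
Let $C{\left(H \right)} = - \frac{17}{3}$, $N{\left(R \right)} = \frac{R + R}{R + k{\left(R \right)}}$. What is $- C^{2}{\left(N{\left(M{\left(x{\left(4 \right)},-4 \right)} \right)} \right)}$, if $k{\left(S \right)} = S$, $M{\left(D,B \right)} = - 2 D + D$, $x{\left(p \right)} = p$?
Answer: $- \frac{289}{9} \approx -32.111$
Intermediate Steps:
$M{\left(D,B \right)} = - D$
$N{\left(R \right)} = 1$ ($N{\left(R \right)} = \frac{R + R}{R + R} = \frac{2 R}{2 R} = 2 R \frac{1}{2 R} = 1$)
$C{\left(H \right)} = - \frac{17}{3}$ ($C{\left(H \right)} = \left(-17\right) \frac{1}{3} = - \frac{17}{3}$)
$- C^{2}{\left(N{\left(M{\left(x{\left(4 \right)},-4 \right)} \right)} \right)} = - \left(- \frac{17}{3}\right)^{2} = \left(-1\right) \frac{289}{9} = - \frac{289}{9}$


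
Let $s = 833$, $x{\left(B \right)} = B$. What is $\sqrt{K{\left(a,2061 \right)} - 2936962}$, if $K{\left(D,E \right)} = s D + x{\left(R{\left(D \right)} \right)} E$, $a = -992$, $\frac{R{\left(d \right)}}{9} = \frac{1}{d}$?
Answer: $\frac{i \sqrt{231459030230}}{248} \approx 1939.9 i$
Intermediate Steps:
$R{\left(d \right)} = \frac{9}{d}$
$K{\left(D,E \right)} = 833 D + \frac{9 E}{D}$ ($K{\left(D,E \right)} = 833 D + \frac{9}{D} E = 833 D + \frac{9 E}{D}$)
$\sqrt{K{\left(a,2061 \right)} - 2936962} = \sqrt{\left(833 \left(-992\right) + 9 \cdot 2061 \frac{1}{-992}\right) - 2936962} = \sqrt{\left(-826336 + 9 \cdot 2061 \left(- \frac{1}{992}\right)\right) - 2936962} = \sqrt{\left(-826336 - \frac{18549}{992}\right) - 2936962} = \sqrt{- \frac{819743861}{992} - 2936962} = \sqrt{- \frac{3733210165}{992}} = \frac{i \sqrt{231459030230}}{248}$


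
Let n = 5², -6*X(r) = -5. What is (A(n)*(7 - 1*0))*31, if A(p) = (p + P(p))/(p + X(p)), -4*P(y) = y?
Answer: 315/2 ≈ 157.50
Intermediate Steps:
P(y) = -y/4
X(r) = ⅚ (X(r) = -⅙*(-5) = ⅚)
n = 25
A(p) = 3*p/(4*(⅚ + p)) (A(p) = (p - p/4)/(p + ⅚) = (3*p/4)/(⅚ + p) = 3*p/(4*(⅚ + p)))
(A(n)*(7 - 1*0))*31 = (((9/2)*25/(5 + 6*25))*(7 - 1*0))*31 = (((9/2)*25/(5 + 150))*(7 + 0))*31 = (((9/2)*25/155)*7)*31 = (((9/2)*25*(1/155))*7)*31 = ((45/62)*7)*31 = (315/62)*31 = 315/2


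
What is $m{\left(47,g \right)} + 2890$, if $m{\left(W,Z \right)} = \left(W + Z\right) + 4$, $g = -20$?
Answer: $2921$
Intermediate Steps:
$m{\left(W,Z \right)} = 4 + W + Z$
$m{\left(47,g \right)} + 2890 = \left(4 + 47 - 20\right) + 2890 = 31 + 2890 = 2921$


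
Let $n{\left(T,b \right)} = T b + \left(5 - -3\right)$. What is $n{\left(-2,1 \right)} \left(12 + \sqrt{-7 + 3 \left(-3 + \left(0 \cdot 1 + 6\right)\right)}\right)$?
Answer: $72 + 6 \sqrt{2} \approx 80.485$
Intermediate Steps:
$n{\left(T,b \right)} = 8 + T b$ ($n{\left(T,b \right)} = T b + \left(5 + 3\right) = T b + 8 = 8 + T b$)
$n{\left(-2,1 \right)} \left(12 + \sqrt{-7 + 3 \left(-3 + \left(0 \cdot 1 + 6\right)\right)}\right) = \left(8 - 2\right) \left(12 + \sqrt{-7 + 3 \left(-3 + \left(0 \cdot 1 + 6\right)\right)}\right) = \left(8 - 2\right) \left(12 + \sqrt{-7 + 3 \left(-3 + \left(0 + 6\right)\right)}\right) = 6 \left(12 + \sqrt{-7 + 3 \left(-3 + 6\right)}\right) = 6 \left(12 + \sqrt{-7 + 3 \cdot 3}\right) = 6 \left(12 + \sqrt{-7 + 9}\right) = 6 \left(12 + \sqrt{2}\right) = 72 + 6 \sqrt{2}$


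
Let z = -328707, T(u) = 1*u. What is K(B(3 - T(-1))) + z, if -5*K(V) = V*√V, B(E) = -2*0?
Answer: -328707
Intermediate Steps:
T(u) = u
B(E) = 0
K(V) = -V^(3/2)/5 (K(V) = -V*√V/5 = -V^(3/2)/5)
K(B(3 - T(-1))) + z = -0^(3/2)/5 - 328707 = -⅕*0 - 328707 = 0 - 328707 = -328707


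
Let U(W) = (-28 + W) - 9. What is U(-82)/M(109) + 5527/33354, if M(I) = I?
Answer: -30887/33354 ≈ -0.92604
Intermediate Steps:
U(W) = -37 + W
U(-82)/M(109) + 5527/33354 = (-37 - 82)/109 + 5527/33354 = -119*1/109 + 5527*(1/33354) = -119/109 + 5527/33354 = -30887/33354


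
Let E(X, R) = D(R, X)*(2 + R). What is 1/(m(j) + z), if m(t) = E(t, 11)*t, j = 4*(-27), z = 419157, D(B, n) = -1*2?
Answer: 1/421965 ≈ 2.3699e-6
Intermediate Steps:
D(B, n) = -2
E(X, R) = -4 - 2*R (E(X, R) = -2*(2 + R) = -4 - 2*R)
j = -108
m(t) = -26*t (m(t) = (-4 - 2*11)*t = (-4 - 22)*t = -26*t)
1/(m(j) + z) = 1/(-26*(-108) + 419157) = 1/(2808 + 419157) = 1/421965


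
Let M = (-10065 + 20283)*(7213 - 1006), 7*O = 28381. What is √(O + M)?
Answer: √3107931841/7 ≈ 7964.1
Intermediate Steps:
O = 28381/7 (O = (⅐)*28381 = 28381/7 ≈ 4054.4)
M = 63423126 (M = 10218*6207 = 63423126)
√(O + M) = √(28381/7 + 63423126) = √(443990263/7) = √3107931841/7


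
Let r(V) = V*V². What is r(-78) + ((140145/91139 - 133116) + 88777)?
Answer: -47291066704/91139 ≈ -5.1889e+5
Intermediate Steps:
r(V) = V³
r(-78) + ((140145/91139 - 133116) + 88777) = (-78)³ + ((140145/91139 - 133116) + 88777) = -474552 + ((140145*(1/91139) - 133116) + 88777) = -474552 + ((140145/91139 - 133116) + 88777) = -474552 + (-12131918979/91139 + 88777) = -474552 - 4040871976/91139 = -47291066704/91139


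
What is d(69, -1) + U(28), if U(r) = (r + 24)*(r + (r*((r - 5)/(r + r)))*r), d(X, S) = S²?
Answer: 18201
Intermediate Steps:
U(r) = (24 + r)*(r + r*(-5/2 + r/2)) (U(r) = (24 + r)*(r + (r*((-5 + r)/((2*r))))*r) = (24 + r)*(r + (r*((-5 + r)*(1/(2*r))))*r) = (24 + r)*(r + (r*((-5 + r)/(2*r)))*r) = (24 + r)*(r + (-5/2 + r/2)*r) = (24 + r)*(r + r*(-5/2 + r/2)))
d(69, -1) + U(28) = (-1)² + (½)*28*(-72 + 28² + 21*28) = 1 + (½)*28*(-72 + 784 + 588) = 1 + (½)*28*1300 = 1 + 18200 = 18201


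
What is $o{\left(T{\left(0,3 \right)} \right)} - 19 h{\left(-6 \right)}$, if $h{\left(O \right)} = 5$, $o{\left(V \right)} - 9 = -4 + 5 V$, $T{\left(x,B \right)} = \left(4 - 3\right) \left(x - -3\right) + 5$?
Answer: $-50$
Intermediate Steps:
$T{\left(x,B \right)} = 8 + x$ ($T{\left(x,B \right)} = \left(4 - 3\right) \left(x + 3\right) + 5 = 1 \left(3 + x\right) + 5 = \left(3 + x\right) + 5 = 8 + x$)
$o{\left(V \right)} = 5 + 5 V$ ($o{\left(V \right)} = 9 + \left(-4 + 5 V\right) = 5 + 5 V$)
$o{\left(T{\left(0,3 \right)} \right)} - 19 h{\left(-6 \right)} = \left(5 + 5 \left(8 + 0\right)\right) - 95 = \left(5 + 5 \cdot 8\right) - 95 = \left(5 + 40\right) - 95 = 45 - 95 = -50$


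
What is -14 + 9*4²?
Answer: 130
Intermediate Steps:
-14 + 9*4² = -14 + 9*16 = -14 + 144 = 130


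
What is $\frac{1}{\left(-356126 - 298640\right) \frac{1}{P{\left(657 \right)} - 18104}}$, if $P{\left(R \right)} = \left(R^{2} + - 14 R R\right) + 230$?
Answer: $\frac{5629311}{654766} \approx 8.5974$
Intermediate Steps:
$P{\left(R \right)} = 230 - 13 R^{2}$ ($P{\left(R \right)} = \left(R^{2} - 14 R^{2}\right) + 230 = - 13 R^{2} + 230 = 230 - 13 R^{2}$)
$\frac{1}{\left(-356126 - 298640\right) \frac{1}{P{\left(657 \right)} - 18104}} = \frac{1}{\left(-356126 - 298640\right) \frac{1}{\left(230 - 13 \cdot 657^{2}\right) - 18104}} = \frac{1}{\left(-654766\right) \frac{1}{\left(230 - 5611437\right) - 18104}} = \frac{1}{\left(-654766\right) \frac{1}{-5611207 - 18104}} = \frac{1}{\left(-654766\right) \frac{1}{-5629311}} = \frac{1}{\left(-654766\right) \left(- \frac{1}{5629311}\right)} = \frac{1}{\frac{654766}{5629311}} = \frac{5629311}{654766}$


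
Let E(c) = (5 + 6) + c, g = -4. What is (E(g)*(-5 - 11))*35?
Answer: -3920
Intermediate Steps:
E(c) = 11 + c
(E(g)*(-5 - 11))*35 = ((11 - 4)*(-5 - 11))*35 = (7*(-16))*35 = -112*35 = -3920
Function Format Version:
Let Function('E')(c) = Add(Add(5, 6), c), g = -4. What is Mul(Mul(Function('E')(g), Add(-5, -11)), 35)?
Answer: -3920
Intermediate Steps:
Function('E')(c) = Add(11, c)
Mul(Mul(Function('E')(g), Add(-5, -11)), 35) = Mul(Mul(Add(11, -4), Add(-5, -11)), 35) = Mul(Mul(7, -16), 35) = Mul(-112, 35) = -3920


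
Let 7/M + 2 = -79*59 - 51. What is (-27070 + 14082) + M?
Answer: -61225439/4714 ≈ -12988.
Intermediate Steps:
M = -7/4714 (M = 7/(-2 + (-79*59 - 51)) = 7/(-2 + (-4661 - 51)) = 7/(-2 - 4712) = 7/(-4714) = 7*(-1/4714) = -7/4714 ≈ -0.0014849)
(-27070 + 14082) + M = (-27070 + 14082) - 7/4714 = -12988 - 7/4714 = -61225439/4714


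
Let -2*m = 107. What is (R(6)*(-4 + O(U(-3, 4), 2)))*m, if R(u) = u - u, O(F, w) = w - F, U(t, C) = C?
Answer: 0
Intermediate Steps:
m = -107/2 (m = -½*107 = -107/2 ≈ -53.500)
R(u) = 0
(R(6)*(-4 + O(U(-3, 4), 2)))*m = (0*(-4 + (2 - 1*4)))*(-107/2) = (0*(-4 + (2 - 4)))*(-107/2) = (0*(-4 - 2))*(-107/2) = (0*(-6))*(-107/2) = 0*(-107/2) = 0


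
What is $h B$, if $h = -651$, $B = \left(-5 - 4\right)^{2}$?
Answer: $-52731$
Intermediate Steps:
$B = 81$ ($B = \left(-9\right)^{2} = 81$)
$h B = \left(-651\right) 81 = -52731$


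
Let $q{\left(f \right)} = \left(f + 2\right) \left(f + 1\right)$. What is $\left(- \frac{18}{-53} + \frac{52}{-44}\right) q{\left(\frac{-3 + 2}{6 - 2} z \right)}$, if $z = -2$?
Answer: $- \frac{7365}{2332} \approx -3.1582$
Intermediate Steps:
$q{\left(f \right)} = \left(1 + f\right) \left(2 + f\right)$ ($q{\left(f \right)} = \left(2 + f\right) \left(1 + f\right) = \left(1 + f\right) \left(2 + f\right)$)
$\left(- \frac{18}{-53} + \frac{52}{-44}\right) q{\left(\frac{-3 + 2}{6 - 2} z \right)} = \left(- \frac{18}{-53} + \frac{52}{-44}\right) \left(2 + \left(\frac{-3 + 2}{6 - 2} \left(-2\right)\right)^{2} + 3 \frac{-3 + 2}{6 - 2} \left(-2\right)\right) = \left(\left(-18\right) \left(- \frac{1}{53}\right) + 52 \left(- \frac{1}{44}\right)\right) \left(2 + \left(- \frac{1}{4} \left(-2\right)\right)^{2} + 3 - \frac{1}{4} \left(-2\right)\right) = \left(\frac{18}{53} - \frac{13}{11}\right) \left(2 + \left(\left(-1\right) \frac{1}{4} \left(-2\right)\right)^{2} + 3 \left(-1\right) \frac{1}{4} \left(-2\right)\right) = - \frac{491 \left(2 + \left(\left(- \frac{1}{4}\right) \left(-2\right)\right)^{2} + 3 \left(\left(- \frac{1}{4}\right) \left(-2\right)\right)\right)}{583} = - \frac{491 \left(2 + \left(\frac{1}{2}\right)^{2} + 3 \cdot \frac{1}{2}\right)}{583} = - \frac{491 \left(2 + \frac{1}{4} + \frac{3}{2}\right)}{583} = \left(- \frac{491}{583}\right) \frac{15}{4} = - \frac{7365}{2332}$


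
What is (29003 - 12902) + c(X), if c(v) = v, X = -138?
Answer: 15963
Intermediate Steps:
(29003 - 12902) + c(X) = (29003 - 12902) - 138 = 16101 - 138 = 15963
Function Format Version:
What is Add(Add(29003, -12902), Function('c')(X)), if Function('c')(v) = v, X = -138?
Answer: 15963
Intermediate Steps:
Add(Add(29003, -12902), Function('c')(X)) = Add(Add(29003, -12902), -138) = Add(16101, -138) = 15963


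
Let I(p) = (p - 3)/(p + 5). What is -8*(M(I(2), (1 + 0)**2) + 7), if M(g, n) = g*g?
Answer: -2752/49 ≈ -56.163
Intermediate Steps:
I(p) = (-3 + p)/(5 + p)
M(g, n) = g**2
-8*(M(I(2), (1 + 0)**2) + 7) = -8*(((-3 + 2)/(5 + 2))**2 + 7) = -8*((-1/7)**2 + 7) = -8*(1/49 + 7) = -8*344/49 = -2752/49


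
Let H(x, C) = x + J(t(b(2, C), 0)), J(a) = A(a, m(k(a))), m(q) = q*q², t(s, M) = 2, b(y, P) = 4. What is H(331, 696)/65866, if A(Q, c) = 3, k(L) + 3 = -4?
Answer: 167/32933 ≈ 0.0050709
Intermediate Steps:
k(L) = -7 (k(L) = -3 - 4 = -7)
m(q) = q³
J(a) = 3
H(x, C) = 3 + x (H(x, C) = x + 3 = 3 + x)
H(331, 696)/65866 = (3 + 331)/65866 = 334*(1/65866) = 167/32933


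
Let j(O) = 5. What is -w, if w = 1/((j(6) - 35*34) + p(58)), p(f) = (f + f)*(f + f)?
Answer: -1/12271 ≈ -8.1493e-5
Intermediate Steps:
p(f) = 4*f**2 (p(f) = (2*f)*(2*f) = 4*f**2)
w = 1/12271 (w = 1/((5 - 35*34) + 4*58**2) = 1/((5 - 1190) + 4*3364) = 1/(-1185 + 13456) = 1/12271 ≈ 8.1493e-5)
-w = -1*1/12271 = -1/12271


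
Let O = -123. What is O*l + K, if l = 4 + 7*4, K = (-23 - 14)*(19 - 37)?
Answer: -3270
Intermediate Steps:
K = 666 (K = -37*(-18) = 666)
l = 32 (l = 4 + 28 = 32)
O*l + K = -123*32 + 666 = -3936 + 666 = -3270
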